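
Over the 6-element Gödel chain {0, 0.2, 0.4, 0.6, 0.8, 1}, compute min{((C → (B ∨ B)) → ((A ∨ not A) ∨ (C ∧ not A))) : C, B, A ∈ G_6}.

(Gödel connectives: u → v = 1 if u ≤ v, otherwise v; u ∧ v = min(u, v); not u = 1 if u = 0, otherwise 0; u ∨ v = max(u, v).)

The minimum is attained at C = 0, B = 0, A = 0.2:
  (B ∨ B) = max(0, 0) = 0
  (C → (B ∨ B)): 0 ≤ 0, so result = 1
  not A: Gödel ¬ of 0.2 = 0 (operand ≠ 0)
  (A ∨ not A) = max(0.2, 0) = 0.2
  not A: Gödel ¬ of 0.2 = 0 (operand ≠ 0)
  (C ∧ not A) = min(0, 0) = 0
  ((A ∨ not A) ∨ (C ∧ not A)) = max(0.2, 0) = 0.2
  ((C → (B ∨ B)) → ((A ∨ not A) ∨ (C ∧ not A))): 1 > 0.2, so result = 0.2
Checking all 216 assignments confirms none give a value below 0.20.

0.20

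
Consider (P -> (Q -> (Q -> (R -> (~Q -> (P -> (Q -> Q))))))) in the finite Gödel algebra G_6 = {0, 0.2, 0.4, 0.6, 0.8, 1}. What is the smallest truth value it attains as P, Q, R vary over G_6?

1.00

Every assignment gives 1. For instance at P = 0, Q = 0, R = 0:
  ~Q: Gödel ¬ of 0 = 1 (operand is 0)
  (Q -> Q): 0 ≤ 0, so result = 1
  (P -> (Q -> Q)): 0 ≤ 1, so result = 1
  (~Q -> (P -> (Q -> Q))): 1 ≤ 1, so result = 1
  (R -> (~Q -> (P -> (Q -> Q)))): 0 ≤ 1, so result = 1
  (Q -> (R -> (~Q -> (P -> (Q -> Q))))): 0 ≤ 1, so result = 1
  (Q -> (Q -> (R -> (~Q -> (P -> (Q -> Q)))))): 0 ≤ 1, so result = 1
  (P -> (Q -> (Q -> (R -> (~Q -> (P -> (Q -> Q))))))): 0 ≤ 1, so result = 1
All 216 assignments give value 1 — the formula is a G_6-tautology.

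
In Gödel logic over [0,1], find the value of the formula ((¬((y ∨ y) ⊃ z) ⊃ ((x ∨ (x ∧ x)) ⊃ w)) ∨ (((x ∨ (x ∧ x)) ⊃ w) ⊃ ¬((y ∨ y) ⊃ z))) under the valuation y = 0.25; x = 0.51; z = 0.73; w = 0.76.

(y ∨ y) = max(0.25, 0.25) = 0.25
((y ∨ y) ⊃ z): 0.25 ≤ 0.73, so result = 1
¬((y ∨ y) ⊃ z): Gödel ¬ of 1 = 0 (operand ≠ 0)
(x ∧ x) = min(0.51, 0.51) = 0.51
(x ∨ (x ∧ x)) = max(0.51, 0.51) = 0.51
((x ∨ (x ∧ x)) ⊃ w): 0.51 ≤ 0.76, so result = 1
(¬((y ∨ y) ⊃ z) ⊃ ((x ∨ (x ∧ x)) ⊃ w)): 0 ≤ 1, so result = 1
(x ∧ x) = min(0.51, 0.51) = 0.51
(x ∨ (x ∧ x)) = max(0.51, 0.51) = 0.51
((x ∨ (x ∧ x)) ⊃ w): 0.51 ≤ 0.76, so result = 1
(y ∨ y) = max(0.25, 0.25) = 0.25
((y ∨ y) ⊃ z): 0.25 ≤ 0.73, so result = 1
¬((y ∨ y) ⊃ z): Gödel ¬ of 1 = 0 (operand ≠ 0)
(((x ∨ (x ∧ x)) ⊃ w) ⊃ ¬((y ∨ y) ⊃ z)): 1 > 0, so result = 0
((¬((y ∨ y) ⊃ z) ⊃ ((x ∨ (x ∧ x)) ⊃ w)) ∨ (((x ∨ (x ∧ x)) ⊃ w) ⊃ ¬((y ∨ y) ⊃ z))) = max(1, 0) = 1

1.00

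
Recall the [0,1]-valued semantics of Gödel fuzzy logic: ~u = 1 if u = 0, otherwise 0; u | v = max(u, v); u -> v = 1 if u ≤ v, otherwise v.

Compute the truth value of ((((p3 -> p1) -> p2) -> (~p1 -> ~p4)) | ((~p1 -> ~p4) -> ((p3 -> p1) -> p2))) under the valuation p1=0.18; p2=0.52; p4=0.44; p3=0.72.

(p3 -> p1): 0.72 > 0.18, so result = 0.18
((p3 -> p1) -> p2): 0.18 ≤ 0.52, so result = 1
~p1: Gödel ¬ of 0.18 = 0 (operand ≠ 0)
~p4: Gödel ¬ of 0.44 = 0 (operand ≠ 0)
(~p1 -> ~p4): 0 ≤ 0, so result = 1
(((p3 -> p1) -> p2) -> (~p1 -> ~p4)): 1 ≤ 1, so result = 1
~p1: Gödel ¬ of 0.18 = 0 (operand ≠ 0)
~p4: Gödel ¬ of 0.44 = 0 (operand ≠ 0)
(~p1 -> ~p4): 0 ≤ 0, so result = 1
(p3 -> p1): 0.72 > 0.18, so result = 0.18
((p3 -> p1) -> p2): 0.18 ≤ 0.52, so result = 1
((~p1 -> ~p4) -> ((p3 -> p1) -> p2)): 1 ≤ 1, so result = 1
((((p3 -> p1) -> p2) -> (~p1 -> ~p4)) | ((~p1 -> ~p4) -> ((p3 -> p1) -> p2))) = max(1, 1) = 1

1.00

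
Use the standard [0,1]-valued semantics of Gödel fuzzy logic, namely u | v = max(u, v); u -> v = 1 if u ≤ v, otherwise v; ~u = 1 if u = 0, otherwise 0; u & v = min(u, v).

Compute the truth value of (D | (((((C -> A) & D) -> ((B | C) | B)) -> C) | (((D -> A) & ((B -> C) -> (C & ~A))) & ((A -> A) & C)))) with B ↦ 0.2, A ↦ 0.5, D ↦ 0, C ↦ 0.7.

(C -> A): 0.7 > 0.5, so result = 0.5
((C -> A) & D) = min(0.5, 0) = 0
(B | C) = max(0.2, 0.7) = 0.7
((B | C) | B) = max(0.7, 0.2) = 0.7
(((C -> A) & D) -> ((B | C) | B)): 0 ≤ 0.7, so result = 1
((((C -> A) & D) -> ((B | C) | B)) -> C): 1 > 0.7, so result = 0.7
(D -> A): 0 ≤ 0.5, so result = 1
(B -> C): 0.2 ≤ 0.7, so result = 1
~A: Gödel ¬ of 0.5 = 0 (operand ≠ 0)
(C & ~A) = min(0.7, 0) = 0
((B -> C) -> (C & ~A)): 1 > 0, so result = 0
((D -> A) & ((B -> C) -> (C & ~A))) = min(1, 0) = 0
(A -> A): 0.5 ≤ 0.5, so result = 1
((A -> A) & C) = min(1, 0.7) = 0.7
(((D -> A) & ((B -> C) -> (C & ~A))) & ((A -> A) & C)) = min(0, 0.7) = 0
(((((C -> A) & D) -> ((B | C) | B)) -> C) | (((D -> A) & ((B -> C) -> (C & ~A))) & ((A -> A) & C))) = max(0.7, 0) = 0.7
(D | (((((C -> A) & D) -> ((B | C) | B)) -> C) | (((D -> A) & ((B -> C) -> (C & ~A))) & ((A -> A) & C)))) = max(0, 0.7) = 0.7

0.70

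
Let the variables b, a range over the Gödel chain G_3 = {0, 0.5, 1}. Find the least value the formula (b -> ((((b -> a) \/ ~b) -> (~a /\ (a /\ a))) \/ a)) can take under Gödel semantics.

The minimum is attained at b = 1, a = 0.5:
  (b -> a): 1 > 0.5, so result = 0.5
  ~b: Gödel ¬ of 1 = 0 (operand ≠ 0)
  ((b -> a) \/ ~b) = max(0.5, 0) = 0.5
  ~a: Gödel ¬ of 0.5 = 0 (operand ≠ 0)
  (a /\ a) = min(0.5, 0.5) = 0.5
  (~a /\ (a /\ a)) = min(0, 0.5) = 0
  (((b -> a) \/ ~b) -> (~a /\ (a /\ a))): 0.5 > 0, so result = 0
  ((((b -> a) \/ ~b) -> (~a /\ (a /\ a))) \/ a) = max(0, 0.5) = 0.5
  (b -> ((((b -> a) \/ ~b) -> (~a /\ (a /\ a))) \/ a)): 1 > 0.5, so result = 0.5
Checking all 9 assignments confirms none give a value below 0.50.

0.50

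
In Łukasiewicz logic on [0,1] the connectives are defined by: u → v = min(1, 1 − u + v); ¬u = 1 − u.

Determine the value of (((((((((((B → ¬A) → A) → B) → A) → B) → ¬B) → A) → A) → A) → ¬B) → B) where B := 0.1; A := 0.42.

¬A: Łukasiewicz ¬ gives 1 − 0.42 = 0.58
(B → ¬A): min(1, 1 − 0.1 + 0.58) = 1
((B → ¬A) → A): min(1, 1 − 1 + 0.42) = 0.42
(((B → ¬A) → A) → B): min(1, 1 − 0.42 + 0.1) = 0.68
((((B → ¬A) → A) → B) → A): min(1, 1 − 0.68 + 0.42) = 0.74
(((((B → ¬A) → A) → B) → A) → B): min(1, 1 − 0.74 + 0.1) = 0.36
¬B: Łukasiewicz ¬ gives 1 − 0.1 = 0.9
((((((B → ¬A) → A) → B) → A) → B) → ¬B): min(1, 1 − 0.36 + 0.9) = 1
(((((((B → ¬A) → A) → B) → A) → B) → ¬B) → A): min(1, 1 − 1 + 0.42) = 0.42
((((((((B → ¬A) → A) → B) → A) → B) → ¬B) → A) → A): min(1, 1 − 0.42 + 0.42) = 1
(((((((((B → ¬A) → A) → B) → A) → B) → ¬B) → A) → A) → A): min(1, 1 − 1 + 0.42) = 0.42
¬B: Łukasiewicz ¬ gives 1 − 0.1 = 0.9
((((((((((B → ¬A) → A) → B) → A) → B) → ¬B) → A) → A) → A) → ¬B): min(1, 1 − 0.42 + 0.9) = 1
(((((((((((B → ¬A) → A) → B) → A) → B) → ¬B) → A) → A) → A) → ¬B) → B): min(1, 1 − 1 + 0.1) = 0.1

0.10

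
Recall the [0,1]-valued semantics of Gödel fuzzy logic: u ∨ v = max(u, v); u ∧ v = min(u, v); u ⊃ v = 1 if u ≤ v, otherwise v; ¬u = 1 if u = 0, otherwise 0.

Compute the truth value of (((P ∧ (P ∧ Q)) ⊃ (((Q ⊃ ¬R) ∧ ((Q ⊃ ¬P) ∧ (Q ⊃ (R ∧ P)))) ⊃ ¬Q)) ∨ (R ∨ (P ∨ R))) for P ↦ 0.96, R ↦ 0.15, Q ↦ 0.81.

(P ∧ Q) = min(0.96, 0.81) = 0.81
(P ∧ (P ∧ Q)) = min(0.96, 0.81) = 0.81
¬R: Gödel ¬ of 0.15 = 0 (operand ≠ 0)
(Q ⊃ ¬R): 0.81 > 0, so result = 0
¬P: Gödel ¬ of 0.96 = 0 (operand ≠ 0)
(Q ⊃ ¬P): 0.81 > 0, so result = 0
(R ∧ P) = min(0.15, 0.96) = 0.15
(Q ⊃ (R ∧ P)): 0.81 > 0.15, so result = 0.15
((Q ⊃ ¬P) ∧ (Q ⊃ (R ∧ P))) = min(0, 0.15) = 0
((Q ⊃ ¬R) ∧ ((Q ⊃ ¬P) ∧ (Q ⊃ (R ∧ P)))) = min(0, 0) = 0
¬Q: Gödel ¬ of 0.81 = 0 (operand ≠ 0)
(((Q ⊃ ¬R) ∧ ((Q ⊃ ¬P) ∧ (Q ⊃ (R ∧ P)))) ⊃ ¬Q): 0 ≤ 0, so result = 1
((P ∧ (P ∧ Q)) ⊃ (((Q ⊃ ¬R) ∧ ((Q ⊃ ¬P) ∧ (Q ⊃ (R ∧ P)))) ⊃ ¬Q)): 0.81 ≤ 1, so result = 1
(P ∨ R) = max(0.96, 0.15) = 0.96
(R ∨ (P ∨ R)) = max(0.15, 0.96) = 0.96
(((P ∧ (P ∧ Q)) ⊃ (((Q ⊃ ¬R) ∧ ((Q ⊃ ¬P) ∧ (Q ⊃ (R ∧ P)))) ⊃ ¬Q)) ∨ (R ∨ (P ∨ R))) = max(1, 0.96) = 1

1.00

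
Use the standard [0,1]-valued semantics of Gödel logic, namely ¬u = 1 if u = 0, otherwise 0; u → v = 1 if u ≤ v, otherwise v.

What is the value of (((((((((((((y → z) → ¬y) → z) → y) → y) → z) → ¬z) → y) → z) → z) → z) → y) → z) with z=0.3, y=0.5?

(y → z): 0.5 > 0.3, so result = 0.3
¬y: Gödel ¬ of 0.5 = 0 (operand ≠ 0)
((y → z) → ¬y): 0.3 > 0, so result = 0
(((y → z) → ¬y) → z): 0 ≤ 0.3, so result = 1
((((y → z) → ¬y) → z) → y): 1 > 0.5, so result = 0.5
(((((y → z) → ¬y) → z) → y) → y): 0.5 ≤ 0.5, so result = 1
((((((y → z) → ¬y) → z) → y) → y) → z): 1 > 0.3, so result = 0.3
¬z: Gödel ¬ of 0.3 = 0 (operand ≠ 0)
(((((((y → z) → ¬y) → z) → y) → y) → z) → ¬z): 0.3 > 0, so result = 0
((((((((y → z) → ¬y) → z) → y) → y) → z) → ¬z) → y): 0 ≤ 0.5, so result = 1
(((((((((y → z) → ¬y) → z) → y) → y) → z) → ¬z) → y) → z): 1 > 0.3, so result = 0.3
((((((((((y → z) → ¬y) → z) → y) → y) → z) → ¬z) → y) → z) → z): 0.3 ≤ 0.3, so result = 1
(((((((((((y → z) → ¬y) → z) → y) → y) → z) → ¬z) → y) → z) → z) → z): 1 > 0.3, so result = 0.3
((((((((((((y → z) → ¬y) → z) → y) → y) → z) → ¬z) → y) → z) → z) → z) → y): 0.3 ≤ 0.5, so result = 1
(((((((((((((y → z) → ¬y) → z) → y) → y) → z) → ¬z) → y) → z) → z) → z) → y) → z): 1 > 0.3, so result = 0.3

0.30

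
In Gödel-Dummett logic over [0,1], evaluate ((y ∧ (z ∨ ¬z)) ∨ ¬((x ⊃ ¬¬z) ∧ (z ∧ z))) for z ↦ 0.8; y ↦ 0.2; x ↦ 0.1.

¬z: Gödel ¬ of 0.8 = 0 (operand ≠ 0)
(z ∨ ¬z) = max(0.8, 0) = 0.8
(y ∧ (z ∨ ¬z)) = min(0.2, 0.8) = 0.2
¬z: Gödel ¬ of 0.8 = 0 (operand ≠ 0)
¬¬z: Gödel ¬ of 0 = 1 (operand is 0)
(x ⊃ ¬¬z): 0.1 ≤ 1, so result = 1
(z ∧ z) = min(0.8, 0.8) = 0.8
((x ⊃ ¬¬z) ∧ (z ∧ z)) = min(1, 0.8) = 0.8
¬((x ⊃ ¬¬z) ∧ (z ∧ z)): Gödel ¬ of 0.8 = 0 (operand ≠ 0)
((y ∧ (z ∨ ¬z)) ∨ ¬((x ⊃ ¬¬z) ∧ (z ∧ z))) = max(0.2, 0) = 0.2

0.20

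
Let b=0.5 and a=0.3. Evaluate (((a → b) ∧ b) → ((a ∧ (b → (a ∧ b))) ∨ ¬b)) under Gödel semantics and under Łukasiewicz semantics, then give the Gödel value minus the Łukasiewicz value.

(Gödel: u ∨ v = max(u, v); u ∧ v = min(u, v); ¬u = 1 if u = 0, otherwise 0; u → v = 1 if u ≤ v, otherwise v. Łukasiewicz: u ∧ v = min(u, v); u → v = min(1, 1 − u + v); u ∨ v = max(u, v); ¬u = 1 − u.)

Gödel evaluation:
  (a → b): 0.3 ≤ 0.5, so result = 1
  ((a → b) ∧ b) = min(1, 0.5) = 0.5
  (a ∧ b) = min(0.3, 0.5) = 0.3
  (b → (a ∧ b)): 0.5 > 0.3, so result = 0.3
  (a ∧ (b → (a ∧ b))) = min(0.3, 0.3) = 0.3
  ¬b: Gödel ¬ of 0.5 = 0 (operand ≠ 0)
  ((a ∧ (b → (a ∧ b))) ∨ ¬b) = max(0.3, 0) = 0.3
  (((a → b) ∧ b) → ((a ∧ (b → (a ∧ b))) ∨ ¬b)): 0.5 > 0.3, so result = 0.3
  Gödel value = 0.3
Łukasiewicz evaluation:
  (a → b): min(1, 1 − 0.3 + 0.5) = 1
  ((a → b) ∧ b) = min(1, 0.5) = 0.5
  (a ∧ b) = min(0.3, 0.5) = 0.3
  (b → (a ∧ b)): min(1, 1 − 0.5 + 0.3) = 0.8
  (a ∧ (b → (a ∧ b))) = min(0.3, 0.8) = 0.3
  ¬b: Łukasiewicz ¬ gives 1 − 0.5 = 0.5
  ((a ∧ (b → (a ∧ b))) ∨ ¬b) = max(0.3, 0.5) = 0.5
  (((a → b) ∧ b) → ((a ∧ (b → (a ∧ b))) ∨ ¬b)): min(1, 1 − 0.5 + 0.5) = 1
  Łukasiewicz value = 1
Difference: 0.3 − 1 = -0.70

-0.70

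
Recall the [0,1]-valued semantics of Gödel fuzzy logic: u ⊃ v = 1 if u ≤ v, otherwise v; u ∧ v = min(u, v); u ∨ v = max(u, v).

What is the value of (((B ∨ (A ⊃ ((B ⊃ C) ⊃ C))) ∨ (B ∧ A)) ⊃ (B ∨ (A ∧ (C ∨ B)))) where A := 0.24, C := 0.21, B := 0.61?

(B ⊃ C): 0.61 > 0.21, so result = 0.21
((B ⊃ C) ⊃ C): 0.21 ≤ 0.21, so result = 1
(A ⊃ ((B ⊃ C) ⊃ C)): 0.24 ≤ 1, so result = 1
(B ∨ (A ⊃ ((B ⊃ C) ⊃ C))) = max(0.61, 1) = 1
(B ∧ A) = min(0.61, 0.24) = 0.24
((B ∨ (A ⊃ ((B ⊃ C) ⊃ C))) ∨ (B ∧ A)) = max(1, 0.24) = 1
(C ∨ B) = max(0.21, 0.61) = 0.61
(A ∧ (C ∨ B)) = min(0.24, 0.61) = 0.24
(B ∨ (A ∧ (C ∨ B))) = max(0.61, 0.24) = 0.61
(((B ∨ (A ⊃ ((B ⊃ C) ⊃ C))) ∨ (B ∧ A)) ⊃ (B ∨ (A ∧ (C ∨ B)))): 1 > 0.61, so result = 0.61

0.61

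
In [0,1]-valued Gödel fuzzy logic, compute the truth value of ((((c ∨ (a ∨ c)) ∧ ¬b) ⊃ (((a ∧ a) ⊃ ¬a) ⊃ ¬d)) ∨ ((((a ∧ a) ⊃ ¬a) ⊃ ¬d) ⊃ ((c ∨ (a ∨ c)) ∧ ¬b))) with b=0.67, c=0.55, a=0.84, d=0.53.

(a ∨ c) = max(0.84, 0.55) = 0.84
(c ∨ (a ∨ c)) = max(0.55, 0.84) = 0.84
¬b: Gödel ¬ of 0.67 = 0 (operand ≠ 0)
((c ∨ (a ∨ c)) ∧ ¬b) = min(0.84, 0) = 0
(a ∧ a) = min(0.84, 0.84) = 0.84
¬a: Gödel ¬ of 0.84 = 0 (operand ≠ 0)
((a ∧ a) ⊃ ¬a): 0.84 > 0, so result = 0
¬d: Gödel ¬ of 0.53 = 0 (operand ≠ 0)
(((a ∧ a) ⊃ ¬a) ⊃ ¬d): 0 ≤ 0, so result = 1
(((c ∨ (a ∨ c)) ∧ ¬b) ⊃ (((a ∧ a) ⊃ ¬a) ⊃ ¬d)): 0 ≤ 1, so result = 1
(a ∧ a) = min(0.84, 0.84) = 0.84
¬a: Gödel ¬ of 0.84 = 0 (operand ≠ 0)
((a ∧ a) ⊃ ¬a): 0.84 > 0, so result = 0
¬d: Gödel ¬ of 0.53 = 0 (operand ≠ 0)
(((a ∧ a) ⊃ ¬a) ⊃ ¬d): 0 ≤ 0, so result = 1
(a ∨ c) = max(0.84, 0.55) = 0.84
(c ∨ (a ∨ c)) = max(0.55, 0.84) = 0.84
¬b: Gödel ¬ of 0.67 = 0 (operand ≠ 0)
((c ∨ (a ∨ c)) ∧ ¬b) = min(0.84, 0) = 0
((((a ∧ a) ⊃ ¬a) ⊃ ¬d) ⊃ ((c ∨ (a ∨ c)) ∧ ¬b)): 1 > 0, so result = 0
((((c ∨ (a ∨ c)) ∧ ¬b) ⊃ (((a ∧ a) ⊃ ¬a) ⊃ ¬d)) ∨ ((((a ∧ a) ⊃ ¬a) ⊃ ¬d) ⊃ ((c ∨ (a ∨ c)) ∧ ¬b))) = max(1, 0) = 1

1.00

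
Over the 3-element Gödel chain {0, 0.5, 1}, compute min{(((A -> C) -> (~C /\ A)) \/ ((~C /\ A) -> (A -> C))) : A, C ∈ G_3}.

Every assignment gives 1. For instance at A = 0, C = 0:
  (A -> C): 0 ≤ 0, so result = 1
  ~C: Gödel ¬ of 0 = 1 (operand is 0)
  (~C /\ A) = min(1, 0) = 0
  ((A -> C) -> (~C /\ A)): 1 > 0, so result = 0
  ~C: Gödel ¬ of 0 = 1 (operand is 0)
  (~C /\ A) = min(1, 0) = 0
  (A -> C): 0 ≤ 0, so result = 1
  ((~C /\ A) -> (A -> C)): 0 ≤ 1, so result = 1
  (((A -> C) -> (~C /\ A)) \/ ((~C /\ A) -> (A -> C))) = max(0, 1) = 1
All 9 assignments give value 1 — the formula is a G_3-tautology.

1.00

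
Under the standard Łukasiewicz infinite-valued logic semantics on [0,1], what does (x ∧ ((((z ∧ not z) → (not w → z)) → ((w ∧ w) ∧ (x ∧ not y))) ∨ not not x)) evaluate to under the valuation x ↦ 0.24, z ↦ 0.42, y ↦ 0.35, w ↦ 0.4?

0.24

not z: Łukasiewicz ¬ gives 1 − 0.42 = 0.58
(z ∧ not z) = min(0.42, 0.58) = 0.42
not w: Łukasiewicz ¬ gives 1 − 0.4 = 0.6
(not w → z): min(1, 1 − 0.6 + 0.42) = 0.82
((z ∧ not z) → (not w → z)): min(1, 1 − 0.42 + 0.82) = 1
(w ∧ w) = min(0.4, 0.4) = 0.4
not y: Łukasiewicz ¬ gives 1 − 0.35 = 0.65
(x ∧ not y) = min(0.24, 0.65) = 0.24
((w ∧ w) ∧ (x ∧ not y)) = min(0.4, 0.24) = 0.24
(((z ∧ not z) → (not w → z)) → ((w ∧ w) ∧ (x ∧ not y))): min(1, 1 − 1 + 0.24) = 0.24
not x: Łukasiewicz ¬ gives 1 − 0.24 = 0.76
not not x: Łukasiewicz ¬ gives 1 − 0.76 = 0.24
((((z ∧ not z) → (not w → z)) → ((w ∧ w) ∧ (x ∧ not y))) ∨ not not x) = max(0.24, 0.24) = 0.24
(x ∧ ((((z ∧ not z) → (not w → z)) → ((w ∧ w) ∧ (x ∧ not y))) ∨ not not x)) = min(0.24, 0.24) = 0.24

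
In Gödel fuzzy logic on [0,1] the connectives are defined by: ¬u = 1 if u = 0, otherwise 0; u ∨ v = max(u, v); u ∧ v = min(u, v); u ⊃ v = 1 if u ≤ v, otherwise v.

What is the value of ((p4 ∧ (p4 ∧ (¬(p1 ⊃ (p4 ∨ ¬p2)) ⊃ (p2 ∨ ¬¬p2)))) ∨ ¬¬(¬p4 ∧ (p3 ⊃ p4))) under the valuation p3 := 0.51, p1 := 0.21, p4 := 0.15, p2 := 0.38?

¬p2: Gödel ¬ of 0.38 = 0 (operand ≠ 0)
(p4 ∨ ¬p2) = max(0.15, 0) = 0.15
(p1 ⊃ (p4 ∨ ¬p2)): 0.21 > 0.15, so result = 0.15
¬(p1 ⊃ (p4 ∨ ¬p2)): Gödel ¬ of 0.15 = 0 (operand ≠ 0)
¬p2: Gödel ¬ of 0.38 = 0 (operand ≠ 0)
¬¬p2: Gödel ¬ of 0 = 1 (operand is 0)
(p2 ∨ ¬¬p2) = max(0.38, 1) = 1
(¬(p1 ⊃ (p4 ∨ ¬p2)) ⊃ (p2 ∨ ¬¬p2)): 0 ≤ 1, so result = 1
(p4 ∧ (¬(p1 ⊃ (p4 ∨ ¬p2)) ⊃ (p2 ∨ ¬¬p2))) = min(0.15, 1) = 0.15
(p4 ∧ (p4 ∧ (¬(p1 ⊃ (p4 ∨ ¬p2)) ⊃ (p2 ∨ ¬¬p2)))) = min(0.15, 0.15) = 0.15
¬p4: Gödel ¬ of 0.15 = 0 (operand ≠ 0)
(p3 ⊃ p4): 0.51 > 0.15, so result = 0.15
(¬p4 ∧ (p3 ⊃ p4)) = min(0, 0.15) = 0
¬(¬p4 ∧ (p3 ⊃ p4)): Gödel ¬ of 0 = 1 (operand is 0)
¬¬(¬p4 ∧ (p3 ⊃ p4)): Gödel ¬ of 1 = 0 (operand ≠ 0)
((p4 ∧ (p4 ∧ (¬(p1 ⊃ (p4 ∨ ¬p2)) ⊃ (p2 ∨ ¬¬p2)))) ∨ ¬¬(¬p4 ∧ (p3 ⊃ p4))) = max(0.15, 0) = 0.15

0.15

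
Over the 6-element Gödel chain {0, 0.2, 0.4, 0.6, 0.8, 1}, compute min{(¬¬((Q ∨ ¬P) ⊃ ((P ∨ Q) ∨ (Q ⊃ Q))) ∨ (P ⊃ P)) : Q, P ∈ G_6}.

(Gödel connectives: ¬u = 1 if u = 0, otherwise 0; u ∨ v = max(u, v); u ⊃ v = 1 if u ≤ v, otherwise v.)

1.00

Every assignment gives 1. For instance at Q = 0, P = 0:
  ¬P: Gödel ¬ of 0 = 1 (operand is 0)
  (Q ∨ ¬P) = max(0, 1) = 1
  (P ∨ Q) = max(0, 0) = 0
  (Q ⊃ Q): 0 ≤ 0, so result = 1
  ((P ∨ Q) ∨ (Q ⊃ Q)) = max(0, 1) = 1
  ((Q ∨ ¬P) ⊃ ((P ∨ Q) ∨ (Q ⊃ Q))): 1 ≤ 1, so result = 1
  ¬((Q ∨ ¬P) ⊃ ((P ∨ Q) ∨ (Q ⊃ Q))): Gödel ¬ of 1 = 0 (operand ≠ 0)
  ¬¬((Q ∨ ¬P) ⊃ ((P ∨ Q) ∨ (Q ⊃ Q))): Gödel ¬ of 0 = 1 (operand is 0)
  (P ⊃ P): 0 ≤ 0, so result = 1
  (¬¬((Q ∨ ¬P) ⊃ ((P ∨ Q) ∨ (Q ⊃ Q))) ∨ (P ⊃ P)) = max(1, 1) = 1
All 36 assignments give value 1 — the formula is a G_6-tautology.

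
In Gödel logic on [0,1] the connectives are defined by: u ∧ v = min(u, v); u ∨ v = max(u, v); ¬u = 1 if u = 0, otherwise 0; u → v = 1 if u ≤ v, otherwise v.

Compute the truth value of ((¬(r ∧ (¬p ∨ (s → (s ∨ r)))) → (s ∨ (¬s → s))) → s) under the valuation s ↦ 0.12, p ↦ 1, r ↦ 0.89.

0.12

¬p: Gödel ¬ of 1 = 0 (operand ≠ 0)
(s ∨ r) = max(0.12, 0.89) = 0.89
(s → (s ∨ r)): 0.12 ≤ 0.89, so result = 1
(¬p ∨ (s → (s ∨ r))) = max(0, 1) = 1
(r ∧ (¬p ∨ (s → (s ∨ r)))) = min(0.89, 1) = 0.89
¬(r ∧ (¬p ∨ (s → (s ∨ r)))): Gödel ¬ of 0.89 = 0 (operand ≠ 0)
¬s: Gödel ¬ of 0.12 = 0 (operand ≠ 0)
(¬s → s): 0 ≤ 0.12, so result = 1
(s ∨ (¬s → s)) = max(0.12, 1) = 1
(¬(r ∧ (¬p ∨ (s → (s ∨ r)))) → (s ∨ (¬s → s))): 0 ≤ 1, so result = 1
((¬(r ∧ (¬p ∨ (s → (s ∨ r)))) → (s ∨ (¬s → s))) → s): 1 > 0.12, so result = 0.12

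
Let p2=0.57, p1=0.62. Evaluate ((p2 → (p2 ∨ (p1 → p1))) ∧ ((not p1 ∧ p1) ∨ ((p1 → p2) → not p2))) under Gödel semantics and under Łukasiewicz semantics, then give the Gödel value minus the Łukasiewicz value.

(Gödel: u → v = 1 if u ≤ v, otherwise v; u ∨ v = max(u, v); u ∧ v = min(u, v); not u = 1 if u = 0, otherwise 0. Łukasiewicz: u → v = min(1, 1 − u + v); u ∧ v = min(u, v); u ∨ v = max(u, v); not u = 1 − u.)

Gödel evaluation:
  (p1 → p1): 0.62 ≤ 0.62, so result = 1
  (p2 ∨ (p1 → p1)) = max(0.57, 1) = 1
  (p2 → (p2 ∨ (p1 → p1))): 0.57 ≤ 1, so result = 1
  not p1: Gödel ¬ of 0.62 = 0 (operand ≠ 0)
  (not p1 ∧ p1) = min(0, 0.62) = 0
  (p1 → p2): 0.62 > 0.57, so result = 0.57
  not p2: Gödel ¬ of 0.57 = 0 (operand ≠ 0)
  ((p1 → p2) → not p2): 0.57 > 0, so result = 0
  ((not p1 ∧ p1) ∨ ((p1 → p2) → not p2)) = max(0, 0) = 0
  ((p2 → (p2 ∨ (p1 → p1))) ∧ ((not p1 ∧ p1) ∨ ((p1 → p2) → not p2))) = min(1, 0) = 0
  Gödel value = 0
Łukasiewicz evaluation:
  (p1 → p1): min(1, 1 − 0.62 + 0.62) = 1
  (p2 ∨ (p1 → p1)) = max(0.57, 1) = 1
  (p2 → (p2 ∨ (p1 → p1))): min(1, 1 − 0.57 + 1) = 1
  not p1: Łukasiewicz ¬ gives 1 − 0.62 = 0.38
  (not p1 ∧ p1) = min(0.38, 0.62) = 0.38
  (p1 → p2): min(1, 1 − 0.62 + 0.57) = 0.95
  not p2: Łukasiewicz ¬ gives 1 − 0.57 = 0.43
  ((p1 → p2) → not p2): min(1, 1 − 0.95 + 0.43) = 0.48
  ((not p1 ∧ p1) ∨ ((p1 → p2) → not p2)) = max(0.38, 0.48) = 0.48
  ((p2 → (p2 ∨ (p1 → p1))) ∧ ((not p1 ∧ p1) ∨ ((p1 → p2) → not p2))) = min(1, 0.48) = 0.48
  Łukasiewicz value = 0.48
Difference: 0 − 0.48 = -0.48

-0.48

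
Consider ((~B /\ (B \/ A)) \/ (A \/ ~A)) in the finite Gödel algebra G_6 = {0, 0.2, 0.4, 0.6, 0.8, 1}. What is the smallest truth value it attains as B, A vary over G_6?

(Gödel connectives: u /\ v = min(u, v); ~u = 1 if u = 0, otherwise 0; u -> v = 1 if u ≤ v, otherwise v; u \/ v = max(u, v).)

0.20

The minimum is attained at B = 0, A = 0.2:
  ~B: Gödel ¬ of 0 = 1 (operand is 0)
  (B \/ A) = max(0, 0.2) = 0.2
  (~B /\ (B \/ A)) = min(1, 0.2) = 0.2
  ~A: Gödel ¬ of 0.2 = 0 (operand ≠ 0)
  (A \/ ~A) = max(0.2, 0) = 0.2
  ((~B /\ (B \/ A)) \/ (A \/ ~A)) = max(0.2, 0.2) = 0.2
Checking all 36 assignments confirms none give a value below 0.20.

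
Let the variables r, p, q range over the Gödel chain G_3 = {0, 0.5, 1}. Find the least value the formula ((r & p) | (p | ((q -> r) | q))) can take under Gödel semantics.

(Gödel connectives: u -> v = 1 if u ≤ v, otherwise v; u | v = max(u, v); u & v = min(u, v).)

0.50

The minimum is attained at r = 0, p = 0, q = 0.5:
  (r & p) = min(0, 0) = 0
  (q -> r): 0.5 > 0, so result = 0
  ((q -> r) | q) = max(0, 0.5) = 0.5
  (p | ((q -> r) | q)) = max(0, 0.5) = 0.5
  ((r & p) | (p | ((q -> r) | q))) = max(0, 0.5) = 0.5
Checking all 27 assignments confirms none give a value below 0.50.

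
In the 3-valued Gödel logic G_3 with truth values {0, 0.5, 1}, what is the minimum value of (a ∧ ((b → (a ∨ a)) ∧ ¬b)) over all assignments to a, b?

0.00

The minimum is attained at a = 0, b = 0:
  (a ∨ a) = max(0, 0) = 0
  (b → (a ∨ a)): 0 ≤ 0, so result = 1
  ¬b: Gödel ¬ of 0 = 1 (operand is 0)
  ((b → (a ∨ a)) ∧ ¬b) = min(1, 1) = 1
  (a ∧ ((b → (a ∨ a)) ∧ ¬b)) = min(0, 1) = 0
Checking all 9 assignments confirms none give a value below 0.00.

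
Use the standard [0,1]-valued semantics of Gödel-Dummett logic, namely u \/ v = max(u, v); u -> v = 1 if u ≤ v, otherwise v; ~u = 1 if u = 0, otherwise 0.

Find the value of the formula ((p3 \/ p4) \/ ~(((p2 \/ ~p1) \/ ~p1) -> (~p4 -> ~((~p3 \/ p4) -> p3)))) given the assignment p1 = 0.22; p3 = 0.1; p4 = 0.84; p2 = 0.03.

(p3 \/ p4) = max(0.1, 0.84) = 0.84
~p1: Gödel ¬ of 0.22 = 0 (operand ≠ 0)
(p2 \/ ~p1) = max(0.03, 0) = 0.03
~p1: Gödel ¬ of 0.22 = 0 (operand ≠ 0)
((p2 \/ ~p1) \/ ~p1) = max(0.03, 0) = 0.03
~p4: Gödel ¬ of 0.84 = 0 (operand ≠ 0)
~p3: Gödel ¬ of 0.1 = 0 (operand ≠ 0)
(~p3 \/ p4) = max(0, 0.84) = 0.84
((~p3 \/ p4) -> p3): 0.84 > 0.1, so result = 0.1
~((~p3 \/ p4) -> p3): Gödel ¬ of 0.1 = 0 (operand ≠ 0)
(~p4 -> ~((~p3 \/ p4) -> p3)): 0 ≤ 0, so result = 1
(((p2 \/ ~p1) \/ ~p1) -> (~p4 -> ~((~p3 \/ p4) -> p3))): 0.03 ≤ 1, so result = 1
~(((p2 \/ ~p1) \/ ~p1) -> (~p4 -> ~((~p3 \/ p4) -> p3))): Gödel ¬ of 1 = 0 (operand ≠ 0)
((p3 \/ p4) \/ ~(((p2 \/ ~p1) \/ ~p1) -> (~p4 -> ~((~p3 \/ p4) -> p3)))) = max(0.84, 0) = 0.84

0.84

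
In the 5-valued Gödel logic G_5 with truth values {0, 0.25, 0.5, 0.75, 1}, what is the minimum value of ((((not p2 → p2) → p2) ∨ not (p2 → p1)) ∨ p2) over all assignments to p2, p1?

0.25

The minimum is attained at p2 = 0.25, p1 = 0.25:
  not p2: Gödel ¬ of 0.25 = 0 (operand ≠ 0)
  (not p2 → p2): 0 ≤ 0.25, so result = 1
  ((not p2 → p2) → p2): 1 > 0.25, so result = 0.25
  (p2 → p1): 0.25 ≤ 0.25, so result = 1
  not (p2 → p1): Gödel ¬ of 1 = 0 (operand ≠ 0)
  (((not p2 → p2) → p2) ∨ not (p2 → p1)) = max(0.25, 0) = 0.25
  ((((not p2 → p2) → p2) ∨ not (p2 → p1)) ∨ p2) = max(0.25, 0.25) = 0.25
Checking all 25 assignments confirms none give a value below 0.25.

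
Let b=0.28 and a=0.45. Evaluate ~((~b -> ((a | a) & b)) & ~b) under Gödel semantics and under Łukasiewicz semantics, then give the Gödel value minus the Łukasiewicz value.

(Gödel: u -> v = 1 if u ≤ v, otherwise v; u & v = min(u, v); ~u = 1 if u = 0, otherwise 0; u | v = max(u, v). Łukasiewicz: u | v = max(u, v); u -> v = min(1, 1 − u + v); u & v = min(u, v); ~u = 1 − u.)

0.56

Gödel evaluation:
  ~b: Gödel ¬ of 0.28 = 0 (operand ≠ 0)
  (a | a) = max(0.45, 0.45) = 0.45
  ((a | a) & b) = min(0.45, 0.28) = 0.28
  (~b -> ((a | a) & b)): 0 ≤ 0.28, so result = 1
  ~b: Gödel ¬ of 0.28 = 0 (operand ≠ 0)
  ((~b -> ((a | a) & b)) & ~b) = min(1, 0) = 0
  ~((~b -> ((a | a) & b)) & ~b): Gödel ¬ of 0 = 1 (operand is 0)
  Gödel value = 1
Łukasiewicz evaluation:
  ~b: Łukasiewicz ¬ gives 1 − 0.28 = 0.72
  (a | a) = max(0.45, 0.45) = 0.45
  ((a | a) & b) = min(0.45, 0.28) = 0.28
  (~b -> ((a | a) & b)): min(1, 1 − 0.72 + 0.28) = 0.56
  ~b: Łukasiewicz ¬ gives 1 − 0.28 = 0.72
  ((~b -> ((a | a) & b)) & ~b) = min(0.56, 0.72) = 0.56
  ~((~b -> ((a | a) & b)) & ~b): Łukasiewicz ¬ gives 1 − 0.56 = 0.44
  Łukasiewicz value = 0.44
Difference: 1 − 0.44 = 0.56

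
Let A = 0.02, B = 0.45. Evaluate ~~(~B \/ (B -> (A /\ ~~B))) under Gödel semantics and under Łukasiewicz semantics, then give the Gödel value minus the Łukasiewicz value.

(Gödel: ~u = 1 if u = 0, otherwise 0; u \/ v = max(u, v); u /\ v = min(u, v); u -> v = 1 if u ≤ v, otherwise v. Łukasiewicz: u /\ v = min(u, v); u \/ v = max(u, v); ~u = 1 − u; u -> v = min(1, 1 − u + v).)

0.43

Gödel evaluation:
  ~B: Gödel ¬ of 0.45 = 0 (operand ≠ 0)
  ~B: Gödel ¬ of 0.45 = 0 (operand ≠ 0)
  ~~B: Gödel ¬ of 0 = 1 (operand is 0)
  (A /\ ~~B) = min(0.02, 1) = 0.02
  (B -> (A /\ ~~B)): 0.45 > 0.02, so result = 0.02
  (~B \/ (B -> (A /\ ~~B))) = max(0, 0.02) = 0.02
  ~(~B \/ (B -> (A /\ ~~B))): Gödel ¬ of 0.02 = 0 (operand ≠ 0)
  ~~(~B \/ (B -> (A /\ ~~B))): Gödel ¬ of 0 = 1 (operand is 0)
  Gödel value = 1
Łukasiewicz evaluation:
  ~B: Łukasiewicz ¬ gives 1 − 0.45 = 0.55
  ~B: Łukasiewicz ¬ gives 1 − 0.45 = 0.55
  ~~B: Łukasiewicz ¬ gives 1 − 0.55 = 0.45
  (A /\ ~~B) = min(0.02, 0.45) = 0.02
  (B -> (A /\ ~~B)): min(1, 1 − 0.45 + 0.02) = 0.57
  (~B \/ (B -> (A /\ ~~B))) = max(0.55, 0.57) = 0.57
  ~(~B \/ (B -> (A /\ ~~B))): Łukasiewicz ¬ gives 1 − 0.57 = 0.43
  ~~(~B \/ (B -> (A /\ ~~B))): Łukasiewicz ¬ gives 1 − 0.43 = 0.57
  Łukasiewicz value = 0.57
Difference: 1 − 0.57 = 0.43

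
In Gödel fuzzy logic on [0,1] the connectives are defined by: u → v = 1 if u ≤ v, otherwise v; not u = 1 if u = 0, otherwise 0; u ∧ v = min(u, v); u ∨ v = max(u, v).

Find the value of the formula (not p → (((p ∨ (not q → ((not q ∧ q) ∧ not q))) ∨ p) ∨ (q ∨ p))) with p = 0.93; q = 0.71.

1.00

not p: Gödel ¬ of 0.93 = 0 (operand ≠ 0)
not q: Gödel ¬ of 0.71 = 0 (operand ≠ 0)
not q: Gödel ¬ of 0.71 = 0 (operand ≠ 0)
(not q ∧ q) = min(0, 0.71) = 0
not q: Gödel ¬ of 0.71 = 0 (operand ≠ 0)
((not q ∧ q) ∧ not q) = min(0, 0) = 0
(not q → ((not q ∧ q) ∧ not q)): 0 ≤ 0, so result = 1
(p ∨ (not q → ((not q ∧ q) ∧ not q))) = max(0.93, 1) = 1
((p ∨ (not q → ((not q ∧ q) ∧ not q))) ∨ p) = max(1, 0.93) = 1
(q ∨ p) = max(0.71, 0.93) = 0.93
(((p ∨ (not q → ((not q ∧ q) ∧ not q))) ∨ p) ∨ (q ∨ p)) = max(1, 0.93) = 1
(not p → (((p ∨ (not q → ((not q ∧ q) ∧ not q))) ∨ p) ∨ (q ∨ p))): 0 ≤ 1, so result = 1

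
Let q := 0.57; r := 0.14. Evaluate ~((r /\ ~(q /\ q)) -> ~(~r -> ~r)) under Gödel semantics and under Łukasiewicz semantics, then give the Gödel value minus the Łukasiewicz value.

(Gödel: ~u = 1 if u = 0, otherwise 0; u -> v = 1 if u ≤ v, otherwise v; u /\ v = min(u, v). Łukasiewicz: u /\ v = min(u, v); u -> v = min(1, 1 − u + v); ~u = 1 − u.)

-0.14

Gödel evaluation:
  (q /\ q) = min(0.57, 0.57) = 0.57
  ~(q /\ q): Gödel ¬ of 0.57 = 0 (operand ≠ 0)
  (r /\ ~(q /\ q)) = min(0.14, 0) = 0
  ~r: Gödel ¬ of 0.14 = 0 (operand ≠ 0)
  ~r: Gödel ¬ of 0.14 = 0 (operand ≠ 0)
  (~r -> ~r): 0 ≤ 0, so result = 1
  ~(~r -> ~r): Gödel ¬ of 1 = 0 (operand ≠ 0)
  ((r /\ ~(q /\ q)) -> ~(~r -> ~r)): 0 ≤ 0, so result = 1
  ~((r /\ ~(q /\ q)) -> ~(~r -> ~r)): Gödel ¬ of 1 = 0 (operand ≠ 0)
  Gödel value = 0
Łukasiewicz evaluation:
  (q /\ q) = min(0.57, 0.57) = 0.57
  ~(q /\ q): Łukasiewicz ¬ gives 1 − 0.57 = 0.43
  (r /\ ~(q /\ q)) = min(0.14, 0.43) = 0.14
  ~r: Łukasiewicz ¬ gives 1 − 0.14 = 0.86
  ~r: Łukasiewicz ¬ gives 1 − 0.14 = 0.86
  (~r -> ~r): min(1, 1 − 0.86 + 0.86) = 1
  ~(~r -> ~r): Łukasiewicz ¬ gives 1 − 1 = 0
  ((r /\ ~(q /\ q)) -> ~(~r -> ~r)): min(1, 1 − 0.14 + 0) = 0.86
  ~((r /\ ~(q /\ q)) -> ~(~r -> ~r)): Łukasiewicz ¬ gives 1 − 0.86 = 0.14
  Łukasiewicz value = 0.14
Difference: 0 − 0.14 = -0.14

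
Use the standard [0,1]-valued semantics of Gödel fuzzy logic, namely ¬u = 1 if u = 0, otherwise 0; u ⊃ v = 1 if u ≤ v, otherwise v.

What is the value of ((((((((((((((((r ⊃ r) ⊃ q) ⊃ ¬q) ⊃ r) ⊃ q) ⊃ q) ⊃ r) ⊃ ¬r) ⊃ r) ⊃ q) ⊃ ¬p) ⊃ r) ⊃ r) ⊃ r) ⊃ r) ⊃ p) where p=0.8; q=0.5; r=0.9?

0.80

(r ⊃ r): 0.9 ≤ 0.9, so result = 1
((r ⊃ r) ⊃ q): 1 > 0.5, so result = 0.5
¬q: Gödel ¬ of 0.5 = 0 (operand ≠ 0)
(((r ⊃ r) ⊃ q) ⊃ ¬q): 0.5 > 0, so result = 0
((((r ⊃ r) ⊃ q) ⊃ ¬q) ⊃ r): 0 ≤ 0.9, so result = 1
(((((r ⊃ r) ⊃ q) ⊃ ¬q) ⊃ r) ⊃ q): 1 > 0.5, so result = 0.5
((((((r ⊃ r) ⊃ q) ⊃ ¬q) ⊃ r) ⊃ q) ⊃ q): 0.5 ≤ 0.5, so result = 1
(((((((r ⊃ r) ⊃ q) ⊃ ¬q) ⊃ r) ⊃ q) ⊃ q) ⊃ r): 1 > 0.9, so result = 0.9
¬r: Gödel ¬ of 0.9 = 0 (operand ≠ 0)
((((((((r ⊃ r) ⊃ q) ⊃ ¬q) ⊃ r) ⊃ q) ⊃ q) ⊃ r) ⊃ ¬r): 0.9 > 0, so result = 0
(((((((((r ⊃ r) ⊃ q) ⊃ ¬q) ⊃ r) ⊃ q) ⊃ q) ⊃ r) ⊃ ¬r) ⊃ r): 0 ≤ 0.9, so result = 1
((((((((((r ⊃ r) ⊃ q) ⊃ ¬q) ⊃ r) ⊃ q) ⊃ q) ⊃ r) ⊃ ¬r) ⊃ r) ⊃ q): 1 > 0.5, so result = 0.5
¬p: Gödel ¬ of 0.8 = 0 (operand ≠ 0)
(((((((((((r ⊃ r) ⊃ q) ⊃ ¬q) ⊃ r) ⊃ q) ⊃ q) ⊃ r) ⊃ ¬r) ⊃ r) ⊃ q) ⊃ ¬p): 0.5 > 0, so result = 0
((((((((((((r ⊃ r) ⊃ q) ⊃ ¬q) ⊃ r) ⊃ q) ⊃ q) ⊃ r) ⊃ ¬r) ⊃ r) ⊃ q) ⊃ ¬p) ⊃ r): 0 ≤ 0.9, so result = 1
(((((((((((((r ⊃ r) ⊃ q) ⊃ ¬q) ⊃ r) ⊃ q) ⊃ q) ⊃ r) ⊃ ¬r) ⊃ r) ⊃ q) ⊃ ¬p) ⊃ r) ⊃ r): 1 > 0.9, so result = 0.9
((((((((((((((r ⊃ r) ⊃ q) ⊃ ¬q) ⊃ r) ⊃ q) ⊃ q) ⊃ r) ⊃ ¬r) ⊃ r) ⊃ q) ⊃ ¬p) ⊃ r) ⊃ r) ⊃ r): 0.9 ≤ 0.9, so result = 1
(((((((((((((((r ⊃ r) ⊃ q) ⊃ ¬q) ⊃ r) ⊃ q) ⊃ q) ⊃ r) ⊃ ¬r) ⊃ r) ⊃ q) ⊃ ¬p) ⊃ r) ⊃ r) ⊃ r) ⊃ r): 1 > 0.9, so result = 0.9
((((((((((((((((r ⊃ r) ⊃ q) ⊃ ¬q) ⊃ r) ⊃ q) ⊃ q) ⊃ r) ⊃ ¬r) ⊃ r) ⊃ q) ⊃ ¬p) ⊃ r) ⊃ r) ⊃ r) ⊃ r) ⊃ p): 0.9 > 0.8, so result = 0.8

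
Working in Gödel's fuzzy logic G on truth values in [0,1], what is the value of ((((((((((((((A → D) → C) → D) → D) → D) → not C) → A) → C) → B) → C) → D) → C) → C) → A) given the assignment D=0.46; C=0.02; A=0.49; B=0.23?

0.49

(A → D): 0.49 > 0.46, so result = 0.46
((A → D) → C): 0.46 > 0.02, so result = 0.02
(((A → D) → C) → D): 0.02 ≤ 0.46, so result = 1
((((A → D) → C) → D) → D): 1 > 0.46, so result = 0.46
(((((A → D) → C) → D) → D) → D): 0.46 ≤ 0.46, so result = 1
not C: Gödel ¬ of 0.02 = 0 (operand ≠ 0)
((((((A → D) → C) → D) → D) → D) → not C): 1 > 0, so result = 0
(((((((A → D) → C) → D) → D) → D) → not C) → A): 0 ≤ 0.49, so result = 1
((((((((A → D) → C) → D) → D) → D) → not C) → A) → C): 1 > 0.02, so result = 0.02
(((((((((A → D) → C) → D) → D) → D) → not C) → A) → C) → B): 0.02 ≤ 0.23, so result = 1
((((((((((A → D) → C) → D) → D) → D) → not C) → A) → C) → B) → C): 1 > 0.02, so result = 0.02
(((((((((((A → D) → C) → D) → D) → D) → not C) → A) → C) → B) → C) → D): 0.02 ≤ 0.46, so result = 1
((((((((((((A → D) → C) → D) → D) → D) → not C) → A) → C) → B) → C) → D) → C): 1 > 0.02, so result = 0.02
(((((((((((((A → D) → C) → D) → D) → D) → not C) → A) → C) → B) → C) → D) → C) → C): 0.02 ≤ 0.02, so result = 1
((((((((((((((A → D) → C) → D) → D) → D) → not C) → A) → C) → B) → C) → D) → C) → C) → A): 1 > 0.49, so result = 0.49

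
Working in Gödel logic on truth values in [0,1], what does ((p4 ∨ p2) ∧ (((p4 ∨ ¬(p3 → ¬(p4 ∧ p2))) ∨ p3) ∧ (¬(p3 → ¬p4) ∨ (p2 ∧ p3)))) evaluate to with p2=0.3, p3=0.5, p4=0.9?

(p4 ∨ p2) = max(0.9, 0.3) = 0.9
(p4 ∧ p2) = min(0.9, 0.3) = 0.3
¬(p4 ∧ p2): Gödel ¬ of 0.3 = 0 (operand ≠ 0)
(p3 → ¬(p4 ∧ p2)): 0.5 > 0, so result = 0
¬(p3 → ¬(p4 ∧ p2)): Gödel ¬ of 0 = 1 (operand is 0)
(p4 ∨ ¬(p3 → ¬(p4 ∧ p2))) = max(0.9, 1) = 1
((p4 ∨ ¬(p3 → ¬(p4 ∧ p2))) ∨ p3) = max(1, 0.5) = 1
¬p4: Gödel ¬ of 0.9 = 0 (operand ≠ 0)
(p3 → ¬p4): 0.5 > 0, so result = 0
¬(p3 → ¬p4): Gödel ¬ of 0 = 1 (operand is 0)
(p2 ∧ p3) = min(0.3, 0.5) = 0.3
(¬(p3 → ¬p4) ∨ (p2 ∧ p3)) = max(1, 0.3) = 1
(((p4 ∨ ¬(p3 → ¬(p4 ∧ p2))) ∨ p3) ∧ (¬(p3 → ¬p4) ∨ (p2 ∧ p3))) = min(1, 1) = 1
((p4 ∨ p2) ∧ (((p4 ∨ ¬(p3 → ¬(p4 ∧ p2))) ∨ p3) ∧ (¬(p3 → ¬p4) ∨ (p2 ∧ p3)))) = min(0.9, 1) = 0.9

0.90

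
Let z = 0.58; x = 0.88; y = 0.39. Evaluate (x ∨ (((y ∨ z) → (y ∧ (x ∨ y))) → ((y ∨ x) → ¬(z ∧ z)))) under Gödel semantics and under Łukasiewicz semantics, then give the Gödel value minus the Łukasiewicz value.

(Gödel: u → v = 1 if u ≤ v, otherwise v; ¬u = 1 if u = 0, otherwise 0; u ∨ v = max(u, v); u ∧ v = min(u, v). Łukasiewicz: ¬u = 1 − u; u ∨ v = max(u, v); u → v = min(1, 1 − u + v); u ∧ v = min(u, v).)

Gödel evaluation:
  (y ∨ z) = max(0.39, 0.58) = 0.58
  (x ∨ y) = max(0.88, 0.39) = 0.88
  (y ∧ (x ∨ y)) = min(0.39, 0.88) = 0.39
  ((y ∨ z) → (y ∧ (x ∨ y))): 0.58 > 0.39, so result = 0.39
  (y ∨ x) = max(0.39, 0.88) = 0.88
  (z ∧ z) = min(0.58, 0.58) = 0.58
  ¬(z ∧ z): Gödel ¬ of 0.58 = 0 (operand ≠ 0)
  ((y ∨ x) → ¬(z ∧ z)): 0.88 > 0, so result = 0
  (((y ∨ z) → (y ∧ (x ∨ y))) → ((y ∨ x) → ¬(z ∧ z))): 0.39 > 0, so result = 0
  (x ∨ (((y ∨ z) → (y ∧ (x ∨ y))) → ((y ∨ x) → ¬(z ∧ z)))) = max(0.88, 0) = 0.88
  Gödel value = 0.88
Łukasiewicz evaluation:
  (y ∨ z) = max(0.39, 0.58) = 0.58
  (x ∨ y) = max(0.88, 0.39) = 0.88
  (y ∧ (x ∨ y)) = min(0.39, 0.88) = 0.39
  ((y ∨ z) → (y ∧ (x ∨ y))): min(1, 1 − 0.58 + 0.39) = 0.81
  (y ∨ x) = max(0.39, 0.88) = 0.88
  (z ∧ z) = min(0.58, 0.58) = 0.58
  ¬(z ∧ z): Łukasiewicz ¬ gives 1 − 0.58 = 0.42
  ((y ∨ x) → ¬(z ∧ z)): min(1, 1 − 0.88 + 0.42) = 0.54
  (((y ∨ z) → (y ∧ (x ∨ y))) → ((y ∨ x) → ¬(z ∧ z))): min(1, 1 − 0.81 + 0.54) = 0.73
  (x ∨ (((y ∨ z) → (y ∧ (x ∨ y))) → ((y ∨ x) → ¬(z ∧ z)))) = max(0.88, 0.73) = 0.88
  Łukasiewicz value = 0.88
Difference: 0.88 − 0.88 = 0.00

0.00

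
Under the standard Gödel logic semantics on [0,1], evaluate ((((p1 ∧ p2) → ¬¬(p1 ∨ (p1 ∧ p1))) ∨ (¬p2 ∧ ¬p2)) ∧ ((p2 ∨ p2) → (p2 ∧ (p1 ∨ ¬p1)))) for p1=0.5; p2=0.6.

0.50

(p1 ∧ p2) = min(0.5, 0.6) = 0.5
(p1 ∧ p1) = min(0.5, 0.5) = 0.5
(p1 ∨ (p1 ∧ p1)) = max(0.5, 0.5) = 0.5
¬(p1 ∨ (p1 ∧ p1)): Gödel ¬ of 0.5 = 0 (operand ≠ 0)
¬¬(p1 ∨ (p1 ∧ p1)): Gödel ¬ of 0 = 1 (operand is 0)
((p1 ∧ p2) → ¬¬(p1 ∨ (p1 ∧ p1))): 0.5 ≤ 1, so result = 1
¬p2: Gödel ¬ of 0.6 = 0 (operand ≠ 0)
¬p2: Gödel ¬ of 0.6 = 0 (operand ≠ 0)
(¬p2 ∧ ¬p2) = min(0, 0) = 0
(((p1 ∧ p2) → ¬¬(p1 ∨ (p1 ∧ p1))) ∨ (¬p2 ∧ ¬p2)) = max(1, 0) = 1
(p2 ∨ p2) = max(0.6, 0.6) = 0.6
¬p1: Gödel ¬ of 0.5 = 0 (operand ≠ 0)
(p1 ∨ ¬p1) = max(0.5, 0) = 0.5
(p2 ∧ (p1 ∨ ¬p1)) = min(0.6, 0.5) = 0.5
((p2 ∨ p2) → (p2 ∧ (p1 ∨ ¬p1))): 0.6 > 0.5, so result = 0.5
((((p1 ∧ p2) → ¬¬(p1 ∨ (p1 ∧ p1))) ∨ (¬p2 ∧ ¬p2)) ∧ ((p2 ∨ p2) → (p2 ∧ (p1 ∨ ¬p1)))) = min(1, 0.5) = 0.5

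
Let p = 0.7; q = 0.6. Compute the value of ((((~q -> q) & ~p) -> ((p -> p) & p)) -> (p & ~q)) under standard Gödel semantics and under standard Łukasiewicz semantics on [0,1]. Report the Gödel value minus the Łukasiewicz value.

Gödel evaluation:
  ~q: Gödel ¬ of 0.6 = 0 (operand ≠ 0)
  (~q -> q): 0 ≤ 0.6, so result = 1
  ~p: Gödel ¬ of 0.7 = 0 (operand ≠ 0)
  ((~q -> q) & ~p) = min(1, 0) = 0
  (p -> p): 0.7 ≤ 0.7, so result = 1
  ((p -> p) & p) = min(1, 0.7) = 0.7
  (((~q -> q) & ~p) -> ((p -> p) & p)): 0 ≤ 0.7, so result = 1
  ~q: Gödel ¬ of 0.6 = 0 (operand ≠ 0)
  (p & ~q) = min(0.7, 0) = 0
  ((((~q -> q) & ~p) -> ((p -> p) & p)) -> (p & ~q)): 1 > 0, so result = 0
  Gödel value = 0
Łukasiewicz evaluation:
  ~q: Łukasiewicz ¬ gives 1 − 0.6 = 0.4
  (~q -> q): min(1, 1 − 0.4 + 0.6) = 1
  ~p: Łukasiewicz ¬ gives 1 − 0.7 = 0.3
  ((~q -> q) & ~p) = min(1, 0.3) = 0.3
  (p -> p): min(1, 1 − 0.7 + 0.7) = 1
  ((p -> p) & p) = min(1, 0.7) = 0.7
  (((~q -> q) & ~p) -> ((p -> p) & p)): min(1, 1 − 0.3 + 0.7) = 1
  ~q: Łukasiewicz ¬ gives 1 − 0.6 = 0.4
  (p & ~q) = min(0.7, 0.4) = 0.4
  ((((~q -> q) & ~p) -> ((p -> p) & p)) -> (p & ~q)): min(1, 1 − 1 + 0.4) = 0.4
  Łukasiewicz value = 0.4
Difference: 0 − 0.4 = -0.40

-0.40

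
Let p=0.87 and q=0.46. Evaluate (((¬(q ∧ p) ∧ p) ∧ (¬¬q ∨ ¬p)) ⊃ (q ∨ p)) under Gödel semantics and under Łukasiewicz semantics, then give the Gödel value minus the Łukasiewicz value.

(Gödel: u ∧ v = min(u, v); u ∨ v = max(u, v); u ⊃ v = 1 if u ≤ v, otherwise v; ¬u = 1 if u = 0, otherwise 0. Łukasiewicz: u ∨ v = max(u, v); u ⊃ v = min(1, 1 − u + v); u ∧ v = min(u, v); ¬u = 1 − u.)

Gödel evaluation:
  (q ∧ p) = min(0.46, 0.87) = 0.46
  ¬(q ∧ p): Gödel ¬ of 0.46 = 0 (operand ≠ 0)
  (¬(q ∧ p) ∧ p) = min(0, 0.87) = 0
  ¬q: Gödel ¬ of 0.46 = 0 (operand ≠ 0)
  ¬¬q: Gödel ¬ of 0 = 1 (operand is 0)
  ¬p: Gödel ¬ of 0.87 = 0 (operand ≠ 0)
  (¬¬q ∨ ¬p) = max(1, 0) = 1
  ((¬(q ∧ p) ∧ p) ∧ (¬¬q ∨ ¬p)) = min(0, 1) = 0
  (q ∨ p) = max(0.46, 0.87) = 0.87
  (((¬(q ∧ p) ∧ p) ∧ (¬¬q ∨ ¬p)) ⊃ (q ∨ p)): 0 ≤ 0.87, so result = 1
  Gödel value = 1
Łukasiewicz evaluation:
  (q ∧ p) = min(0.46, 0.87) = 0.46
  ¬(q ∧ p): Łukasiewicz ¬ gives 1 − 0.46 = 0.54
  (¬(q ∧ p) ∧ p) = min(0.54, 0.87) = 0.54
  ¬q: Łukasiewicz ¬ gives 1 − 0.46 = 0.54
  ¬¬q: Łukasiewicz ¬ gives 1 − 0.54 = 0.46
  ¬p: Łukasiewicz ¬ gives 1 − 0.87 = 0.13
  (¬¬q ∨ ¬p) = max(0.46, 0.13) = 0.46
  ((¬(q ∧ p) ∧ p) ∧ (¬¬q ∨ ¬p)) = min(0.54, 0.46) = 0.46
  (q ∨ p) = max(0.46, 0.87) = 0.87
  (((¬(q ∧ p) ∧ p) ∧ (¬¬q ∨ ¬p)) ⊃ (q ∨ p)): min(1, 1 − 0.46 + 0.87) = 1
  Łukasiewicz value = 1
Difference: 1 − 1 = 0.00

0.00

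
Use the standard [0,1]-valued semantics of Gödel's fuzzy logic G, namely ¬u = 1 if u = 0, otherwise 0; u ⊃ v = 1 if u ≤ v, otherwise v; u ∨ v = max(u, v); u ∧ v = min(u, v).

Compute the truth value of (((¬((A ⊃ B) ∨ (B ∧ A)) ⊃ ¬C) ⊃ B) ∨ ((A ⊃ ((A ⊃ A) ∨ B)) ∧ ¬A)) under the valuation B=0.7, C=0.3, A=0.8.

0.70

(A ⊃ B): 0.8 > 0.7, so result = 0.7
(B ∧ A) = min(0.7, 0.8) = 0.7
((A ⊃ B) ∨ (B ∧ A)) = max(0.7, 0.7) = 0.7
¬((A ⊃ B) ∨ (B ∧ A)): Gödel ¬ of 0.7 = 0 (operand ≠ 0)
¬C: Gödel ¬ of 0.3 = 0 (operand ≠ 0)
(¬((A ⊃ B) ∨ (B ∧ A)) ⊃ ¬C): 0 ≤ 0, so result = 1
((¬((A ⊃ B) ∨ (B ∧ A)) ⊃ ¬C) ⊃ B): 1 > 0.7, so result = 0.7
(A ⊃ A): 0.8 ≤ 0.8, so result = 1
((A ⊃ A) ∨ B) = max(1, 0.7) = 1
(A ⊃ ((A ⊃ A) ∨ B)): 0.8 ≤ 1, so result = 1
¬A: Gödel ¬ of 0.8 = 0 (operand ≠ 0)
((A ⊃ ((A ⊃ A) ∨ B)) ∧ ¬A) = min(1, 0) = 0
(((¬((A ⊃ B) ∨ (B ∧ A)) ⊃ ¬C) ⊃ B) ∨ ((A ⊃ ((A ⊃ A) ∨ B)) ∧ ¬A)) = max(0.7, 0) = 0.7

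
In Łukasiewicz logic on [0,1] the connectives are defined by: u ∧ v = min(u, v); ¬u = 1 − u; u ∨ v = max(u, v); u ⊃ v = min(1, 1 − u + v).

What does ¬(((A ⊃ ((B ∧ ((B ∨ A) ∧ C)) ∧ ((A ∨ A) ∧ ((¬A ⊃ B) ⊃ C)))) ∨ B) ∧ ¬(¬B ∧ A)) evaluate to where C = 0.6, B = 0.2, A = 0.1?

0.10

(B ∨ A) = max(0.2, 0.1) = 0.2
((B ∨ A) ∧ C) = min(0.2, 0.6) = 0.2
(B ∧ ((B ∨ A) ∧ C)) = min(0.2, 0.2) = 0.2
(A ∨ A) = max(0.1, 0.1) = 0.1
¬A: Łukasiewicz ¬ gives 1 − 0.1 = 0.9
(¬A ⊃ B): min(1, 1 − 0.9 + 0.2) = 0.3
((¬A ⊃ B) ⊃ C): min(1, 1 − 0.3 + 0.6) = 1
((A ∨ A) ∧ ((¬A ⊃ B) ⊃ C)) = min(0.1, 1) = 0.1
((B ∧ ((B ∨ A) ∧ C)) ∧ ((A ∨ A) ∧ ((¬A ⊃ B) ⊃ C))) = min(0.2, 0.1) = 0.1
(A ⊃ ((B ∧ ((B ∨ A) ∧ C)) ∧ ((A ∨ A) ∧ ((¬A ⊃ B) ⊃ C)))): min(1, 1 − 0.1 + 0.1) = 1
((A ⊃ ((B ∧ ((B ∨ A) ∧ C)) ∧ ((A ∨ A) ∧ ((¬A ⊃ B) ⊃ C)))) ∨ B) = max(1, 0.2) = 1
¬B: Łukasiewicz ¬ gives 1 − 0.2 = 0.8
(¬B ∧ A) = min(0.8, 0.1) = 0.1
¬(¬B ∧ A): Łukasiewicz ¬ gives 1 − 0.1 = 0.9
(((A ⊃ ((B ∧ ((B ∨ A) ∧ C)) ∧ ((A ∨ A) ∧ ((¬A ⊃ B) ⊃ C)))) ∨ B) ∧ ¬(¬B ∧ A)) = min(1, 0.9) = 0.9
¬(((A ⊃ ((B ∧ ((B ∨ A) ∧ C)) ∧ ((A ∨ A) ∧ ((¬A ⊃ B) ⊃ C)))) ∨ B) ∧ ¬(¬B ∧ A)): Łukasiewicz ¬ gives 1 − 0.9 = 0.1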